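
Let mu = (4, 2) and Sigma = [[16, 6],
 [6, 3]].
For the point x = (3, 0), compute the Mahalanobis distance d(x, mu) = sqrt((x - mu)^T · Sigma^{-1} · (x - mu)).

Step 1 — centre the observation: (x - mu) = (-1, -2).

Step 2 — invert Sigma. det(Sigma) = 16·3 - (6)² = 12.
  Sigma^{-1} = (1/det) · [[d, -b], [-b, a]] = [[0.25, -0.5],
 [-0.5, 1.3333]].

Step 3 — form the quadratic (x - mu)^T · Sigma^{-1} · (x - mu):
  Sigma^{-1} · (x - mu) = (0.75, -2.1667).
  (x - mu)^T · [Sigma^{-1} · (x - mu)] = (-1)·(0.75) + (-2)·(-2.1667) = 3.5833.

Step 4 — take square root: d = √(3.5833) ≈ 1.893.

d(x, mu) = √(3.5833) ≈ 1.893


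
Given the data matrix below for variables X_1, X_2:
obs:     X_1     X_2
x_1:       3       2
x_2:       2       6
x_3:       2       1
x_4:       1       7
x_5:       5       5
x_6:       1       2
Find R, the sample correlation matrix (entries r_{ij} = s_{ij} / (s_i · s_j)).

Step 1 — column means:
  mean(X_1) = (3 + 2 + 2 + 1 + 5 + 1) / 6 = 14/6 = 2.3333
  mean(X_2) = (2 + 6 + 1 + 7 + 5 + 2) / 6 = 23/6 = 3.8333

Step 2 — sample variances and covariances s[i,j] = (1/(n-1)) · Σ_k (x_{k,i} - mean_i) · (x_{k,j} - mean_j), with n-1 = 5:
  s[X_1,X_1] = ((0.6667)·(0.6667) + (-0.3333)·(-0.3333) + (-0.3333)·(-0.3333) + (-1.3333)·(-1.3333) + (2.6667)·(2.6667) + (-1.3333)·(-1.3333)) / 5 = 11.3333/5 = 2.2667
  s[X_1,X_2] = ((0.6667)·(-1.8333) + (-0.3333)·(2.1667) + (-0.3333)·(-2.8333) + (-1.3333)·(3.1667) + (2.6667)·(1.1667) + (-1.3333)·(-1.8333)) / 5 = 0.3333/5 = 0.0667
  s[X_2,X_2] = ((-1.8333)·(-1.8333) + (2.1667)·(2.1667) + (-2.8333)·(-2.8333) + (3.1667)·(3.1667) + (1.1667)·(1.1667) + (-1.8333)·(-1.8333)) / 5 = 30.8333/5 = 6.1667
  Sample standard deviations s_i = √(s[i,i]):
  s(X_1) = √(2.2667) = 1.5055
  s(X_2) = √(6.1667) = 2.4833

Step 3 — r_{ij} = s_{ij} / (s_i · s_j):
  r[X_1,X_1] = 1 (diagonal).
  r[X_1,X_2] = 0.0667 / (1.5055 · 2.4833) = 0.0667 / 3.7387 = 0.0178
  r[X_2,X_2] = 1 (diagonal).

R is symmetric with unit diagonal. Assembling:

R = [[1, 0.0178],
 [0.0178, 1]]


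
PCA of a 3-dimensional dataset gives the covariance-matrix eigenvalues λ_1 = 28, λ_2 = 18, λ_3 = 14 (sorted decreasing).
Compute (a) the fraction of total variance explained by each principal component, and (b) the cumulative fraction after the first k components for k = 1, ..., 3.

Step 1 — total variance = trace(Sigma) = Σ λ_i = 28 + 18 + 14 = 60.

Step 2 — fraction explained by component i = λ_i / Σ λ:
  PC1: 28/60 = 0.4667
  PC2: 18/60 = 0.3
  PC3: 14/60 = 0.2333

Step 3 — cumulative fraction after k components = (λ_1 + ... + λ_k) / Σ λ:
  k = 1: 28/60 = 0.4667
  k = 2: (28 + 18)/60 = 46/60 = 0.7667
  k = 3: (28 + 18 + 14)/60 = 60/60 = 1

Summary (fraction, with percent):

explained: PC1 0.4667 (46.67%), PC2 0.3 (30%), PC3 0.2333 (23.33%);  cumulative: 0.4667, 0.7667, 1


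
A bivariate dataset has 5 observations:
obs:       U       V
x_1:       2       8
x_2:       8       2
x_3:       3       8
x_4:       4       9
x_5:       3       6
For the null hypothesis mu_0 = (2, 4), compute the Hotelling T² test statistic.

Step 1 — sample mean vector:
  mean(U) = (2 + 8 + 3 + 4 + 3) / 5 = 20/5 = 4
  mean(V) = (8 + 2 + 8 + 9 + 6) / 5 = 33/5 = 6.6
  x̄ = (4, 6.6),  deviation x̄ - mu_0 = (4, 6.6) - (2, 4) = (2, 2.6).

Step 2 — sample covariance matrix, S[i,j] = (1/(n-1)) · Σ_k (x_{k,i} - mean_i) · (x_{k,j} - mean_j), divisor n-1 = 4:
  S[U,U] = ((-2)·(-2) + (4)·(4) + (-1)·(-1) + (0)·(0) + (-1)·(-1)) / 4 = 22/4 = 5.5
  S[U,V] = ((-2)·(1.4) + (4)·(-4.6) + (-1)·(1.4) + (0)·(2.4) + (-1)·(-0.6)) / 4 = -22/4 = -5.5
  S[V,V] = ((1.4)·(1.4) + (-4.6)·(-4.6) + (1.4)·(1.4) + (2.4)·(2.4) + (-0.6)·(-0.6)) / 4 = 31.2/4 = 7.8
  S = [[5.5, -5.5],
 [-5.5, 7.8]].

Step 3 — invert S. det(S) = 5.5·7.8 - (-5.5)² = 12.65.
  S^{-1} = (1/det) · [[d, -b], [-b, a]] = [[0.6166, 0.4348],
 [0.4348, 0.4348]].

Step 4 — quadratic form (x̄ - mu_0)^T · S^{-1} · (x̄ - mu_0):
  S^{-1} · (x̄ - mu_0) = (2.3636, 2),
  (x̄ - mu_0)^T · [...] = (2)·(2.3636) + (2.6)·(2) = 9.9273.

Step 5 — scale by n: T² = 5 · 9.9273 = 49.6364.

T² ≈ 49.6364


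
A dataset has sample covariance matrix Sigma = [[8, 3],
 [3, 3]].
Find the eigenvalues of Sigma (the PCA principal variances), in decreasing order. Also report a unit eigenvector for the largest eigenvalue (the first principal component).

Step 1 — characteristic polynomial of 2×2 Sigma:
  det(Sigma - λI) = λ² - trace · λ + det = 0.
  trace = 8 + 3 = 11, det = 8·3 - (3)² = 15.
Step 2 — discriminant:
  Δ = trace² - 4·det = 121 - 60 = 61.
Step 3 — eigenvalues:
  λ = (trace ± √Δ)/2 = (11 ± 7.8102)/2,
  λ_1 = 9.4051,  λ_2 = 1.5949.

Step 4 — unit eigenvector for λ_1: solve (Sigma - λ_1 I)v = 0. First row:
  (8 - 9.4051)·v_x + (3)·v_y = 0, i.e. (-1.4051)·v_x + (3)·v_y = 0,
  so v ∝ (b, λ_1 - a) = (3, 1.4051) = u.
  ||u|| = √((3)² + (1.4051)²) = √(10.9744) ≈ 3.3128,
  v_1 = u/||u|| ≈ (0.9056, 0.4242) (||v_1|| = 1).

λ_1 = 9.4051,  λ_2 = 1.5949;  v_1 ≈ (0.9056, 0.4242)


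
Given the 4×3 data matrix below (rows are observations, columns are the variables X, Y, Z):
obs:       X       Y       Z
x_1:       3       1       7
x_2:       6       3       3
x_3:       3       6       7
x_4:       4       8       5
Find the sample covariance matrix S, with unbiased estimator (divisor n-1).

Step 1 — column means:
  mean(X) = (3 + 6 + 3 + 4) / 4 = 16/4 = 4
  mean(Y) = (1 + 3 + 6 + 8) / 4 = 18/4 = 4.5
  mean(Z) = (7 + 3 + 7 + 5) / 4 = 22/4 = 5.5

Step 2 — sample covariance S[i,j] = (1/(n-1)) · Σ_k (x_{k,i} - mean_i) · (x_{k,j} - mean_j), with n-1 = 3.
  S[X,X] = ((-1)·(-1) + (2)·(2) + (-1)·(-1) + (0)·(0)) / 3 = 6/3 = 2
  S[X,Y] = ((-1)·(-3.5) + (2)·(-1.5) + (-1)·(1.5) + (0)·(3.5)) / 3 = -1/3 = -0.3333
  S[X,Z] = ((-1)·(1.5) + (2)·(-2.5) + (-1)·(1.5) + (0)·(-0.5)) / 3 = -8/3 = -2.6667
  S[Y,Y] = ((-3.5)·(-3.5) + (-1.5)·(-1.5) + (1.5)·(1.5) + (3.5)·(3.5)) / 3 = 29/3 = 9.6667
  S[Y,Z] = ((-3.5)·(1.5) + (-1.5)·(-2.5) + (1.5)·(1.5) + (3.5)·(-0.5)) / 3 = -1/3 = -0.3333
  S[Z,Z] = ((1.5)·(1.5) + (-2.5)·(-2.5) + (1.5)·(1.5) + (-0.5)·(-0.5)) / 3 = 11/3 = 3.6667

S is symmetric (S[j,i] = S[i,j]). Assembling:

S = [[2, -0.3333, -2.6667],
 [-0.3333, 9.6667, -0.3333],
 [-2.6667, -0.3333, 3.6667]]


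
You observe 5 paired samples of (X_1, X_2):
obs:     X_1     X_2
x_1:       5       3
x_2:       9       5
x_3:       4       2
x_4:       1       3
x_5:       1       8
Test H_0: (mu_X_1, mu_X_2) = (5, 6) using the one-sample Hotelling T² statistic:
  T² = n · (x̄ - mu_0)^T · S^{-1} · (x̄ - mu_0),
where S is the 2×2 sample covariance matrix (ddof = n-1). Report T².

Step 1 — sample mean vector:
  mean(X_1) = (5 + 9 + 4 + 1 + 1) / 5 = 20/5 = 4
  mean(X_2) = (3 + 5 + 2 + 3 + 8) / 5 = 21/5 = 4.2
  x̄ = (4, 4.2),  deviation x̄ - mu_0 = (4, 4.2) - (5, 6) = (-1, -1.8).

Step 2 — sample covariance matrix, S[i,j] = (1/(n-1)) · Σ_k (x_{k,i} - mean_i) · (x_{k,j} - mean_j), divisor n-1 = 4:
  S[X_1,X_1] = ((1)·(1) + (5)·(5) + (0)·(0) + (-3)·(-3) + (-3)·(-3)) / 4 = 44/4 = 11
  S[X_1,X_2] = ((1)·(-1.2) + (5)·(0.8) + (0)·(-2.2) + (-3)·(-1.2) + (-3)·(3.8)) / 4 = -5/4 = -1.25
  S[X_2,X_2] = ((-1.2)·(-1.2) + (0.8)·(0.8) + (-2.2)·(-2.2) + (-1.2)·(-1.2) + (3.8)·(3.8)) / 4 = 22.8/4 = 5.7
  S = [[11, -1.25],
 [-1.25, 5.7]].

Step 3 — invert S. det(S) = 11·5.7 - (-1.25)² = 61.1375.
  S^{-1} = (1/det) · [[d, -b], [-b, a]] = [[0.0932, 0.0204],
 [0.0204, 0.1799]].

Step 4 — quadratic form (x̄ - mu_0)^T · S^{-1} · (x̄ - mu_0):
  S^{-1} · (x̄ - mu_0) = (-0.13, -0.3443),
  (x̄ - mu_0)^T · [...] = (-1)·(-0.13) + (-1.8)·(-0.3443) = 0.7498.

Step 5 — scale by n: T² = 5 · 0.7498 = 3.7489.

T² ≈ 3.7489


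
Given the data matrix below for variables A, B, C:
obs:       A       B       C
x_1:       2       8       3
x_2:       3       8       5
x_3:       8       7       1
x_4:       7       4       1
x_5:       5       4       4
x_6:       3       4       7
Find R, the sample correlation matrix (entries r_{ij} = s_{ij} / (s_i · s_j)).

Step 1 — column means:
  mean(A) = (2 + 3 + 8 + 7 + 5 + 3) / 6 = 28/6 = 4.6667
  mean(B) = (8 + 8 + 7 + 4 + 4 + 4) / 6 = 35/6 = 5.8333
  mean(C) = (3 + 5 + 1 + 1 + 4 + 7) / 6 = 21/6 = 3.5

Step 2 — sample variances and covariances s[i,j] = (1/(n-1)) · Σ_k (x_{k,i} - mean_i) · (x_{k,j} - mean_j), with n-1 = 5:
  s[A,A] = ((-2.6667)·(-2.6667) + (-1.6667)·(-1.6667) + (3.3333)·(3.3333) + (2.3333)·(2.3333) + (0.3333)·(0.3333) + (-1.6667)·(-1.6667)) / 5 = 29.3333/5 = 5.8667
  s[A,B] = ((-2.6667)·(2.1667) + (-1.6667)·(2.1667) + (3.3333)·(1.1667) + (2.3333)·(-1.8333) + (0.3333)·(-1.8333) + (-1.6667)·(-1.8333)) / 5 = -7.3333/5 = -1.4667
  s[A,C] = ((-2.6667)·(-0.5) + (-1.6667)·(1.5) + (3.3333)·(-2.5) + (2.3333)·(-2.5) + (0.3333)·(0.5) + (-1.6667)·(3.5)) / 5 = -21/5 = -4.2
  s[B,B] = ((2.1667)·(2.1667) + (2.1667)·(2.1667) + (1.1667)·(1.1667) + (-1.8333)·(-1.8333) + (-1.8333)·(-1.8333) + (-1.8333)·(-1.8333)) / 5 = 20.8333/5 = 4.1667
  s[B,C] = ((2.1667)·(-0.5) + (2.1667)·(1.5) + (1.1667)·(-2.5) + (-1.8333)·(-2.5) + (-1.8333)·(0.5) + (-1.8333)·(3.5)) / 5 = -3.5/5 = -0.7
  s[C,C] = ((-0.5)·(-0.5) + (1.5)·(1.5) + (-2.5)·(-2.5) + (-2.5)·(-2.5) + (0.5)·(0.5) + (3.5)·(3.5)) / 5 = 27.5/5 = 5.5
  Sample standard deviations s_i = √(s[i,i]):
  s(A) = √(5.8667) = 2.4221
  s(B) = √(4.1667) = 2.0412
  s(C) = √(5.5) = 2.3452

Step 3 — r_{ij} = s_{ij} / (s_i · s_j):
  r[A,A] = 1 (diagonal).
  r[A,B] = -1.4667 / (2.4221 · 2.0412) = -1.4667 / 4.9441 = -0.2966
  r[A,C] = -4.2 / (2.4221 · 2.3452) = -4.2 / 5.6804 = -0.7394
  r[B,B] = 1 (diagonal).
  r[B,C] = -0.7 / (2.0412 · 2.3452) = -0.7 / 4.7871 = -0.1462
  r[C,C] = 1 (diagonal).

R is symmetric with unit diagonal. Assembling:

R = [[1, -0.2966, -0.7394],
 [-0.2966, 1, -0.1462],
 [-0.7394, -0.1462, 1]]


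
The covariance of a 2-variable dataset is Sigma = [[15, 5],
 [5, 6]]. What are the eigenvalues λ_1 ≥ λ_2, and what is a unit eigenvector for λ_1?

Step 1 — characteristic polynomial of 2×2 Sigma:
  det(Sigma - λI) = λ² - trace · λ + det = 0.
  trace = 15 + 6 = 21, det = 15·6 - (5)² = 65.
Step 2 — discriminant:
  Δ = trace² - 4·det = 441 - 260 = 181.
Step 3 — eigenvalues:
  λ = (trace ± √Δ)/2 = (21 ± 13.4536)/2,
  λ_1 = 17.2268,  λ_2 = 3.7732.

Step 4 — unit eigenvector for λ_1: solve (Sigma - λ_1 I)v = 0. First row:
  (15 - 17.2268)·v_x + (5)·v_y = 0, i.e. (-2.2268)·v_x + (5)·v_y = 0,
  so v ∝ (b, λ_1 - a) = (5, 2.2268) = u.
  ||u|| = √((5)² + (2.2268)²) = √(29.9587) ≈ 5.4735,
  v_1 = u/||u|| ≈ (0.9135, 0.4068) (||v_1|| = 1).

λ_1 = 17.2268,  λ_2 = 3.7732;  v_1 ≈ (0.9135, 0.4068)


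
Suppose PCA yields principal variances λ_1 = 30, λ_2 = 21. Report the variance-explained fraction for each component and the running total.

Step 1 — total variance = trace(Sigma) = Σ λ_i = 30 + 21 = 51.

Step 2 — fraction explained by component i = λ_i / Σ λ:
  PC1: 30/51 = 0.5882
  PC2: 21/51 = 0.4118

Step 3 — cumulative fraction after k components = (λ_1 + ... + λ_k) / Σ λ:
  k = 1: 30/51 = 0.5882
  k = 2: (30 + 21)/51 = 51/51 = 1

Summary (fraction, with percent):

explained: PC1 0.5882 (58.82%), PC2 0.4118 (41.18%);  cumulative: 0.5882, 1


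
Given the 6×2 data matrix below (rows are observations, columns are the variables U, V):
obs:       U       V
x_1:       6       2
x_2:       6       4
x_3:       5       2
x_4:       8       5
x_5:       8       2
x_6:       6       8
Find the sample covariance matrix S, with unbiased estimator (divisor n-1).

Step 1 — column means:
  mean(U) = (6 + 6 + 5 + 8 + 8 + 6) / 6 = 39/6 = 6.5
  mean(V) = (2 + 4 + 2 + 5 + 2 + 8) / 6 = 23/6 = 3.8333

Step 2 — sample covariance S[i,j] = (1/(n-1)) · Σ_k (x_{k,i} - mean_i) · (x_{k,j} - mean_j), with n-1 = 5.
  S[U,U] = ((-0.5)·(-0.5) + (-0.5)·(-0.5) + (-1.5)·(-1.5) + (1.5)·(1.5) + (1.5)·(1.5) + (-0.5)·(-0.5)) / 5 = 7.5/5 = 1.5
  S[U,V] = ((-0.5)·(-1.8333) + (-0.5)·(0.1667) + (-1.5)·(-1.8333) + (1.5)·(1.1667) + (1.5)·(-1.8333) + (-0.5)·(4.1667)) / 5 = 0.5/5 = 0.1
  S[V,V] = ((-1.8333)·(-1.8333) + (0.1667)·(0.1667) + (-1.8333)·(-1.8333) + (1.1667)·(1.1667) + (-1.8333)·(-1.8333) + (4.1667)·(4.1667)) / 5 = 28.8333/5 = 5.7667

S is symmetric (S[j,i] = S[i,j]). Assembling:

S = [[1.5, 0.1],
 [0.1, 5.7667]]


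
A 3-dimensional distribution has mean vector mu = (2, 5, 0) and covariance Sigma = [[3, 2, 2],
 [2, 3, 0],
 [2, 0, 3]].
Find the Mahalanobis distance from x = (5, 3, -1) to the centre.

Step 1 — centre the observation: (x - mu) = (3, -2, -1).

Step 2 — invert Sigma (cofactor / det for 3×3, or solve directly):
  Sigma^{-1} = [[3, -2, -2],
 [-2, 1.6667, 1.3333],
 [-2, 1.3333, 1.6667]].

Step 3 — form the quadratic (x - mu)^T · Sigma^{-1} · (x - mu):
  Sigma^{-1} · (x - mu) = (15, -10.6667, -10.3333).
  (x - mu)^T · [Sigma^{-1} · (x - mu)] = (3)·(15) + (-2)·(-10.6667) + (-1)·(-10.3333) = 76.6667.

Step 4 — take square root: d = √(76.6667) ≈ 8.756.

d(x, mu) = √(76.6667) ≈ 8.756


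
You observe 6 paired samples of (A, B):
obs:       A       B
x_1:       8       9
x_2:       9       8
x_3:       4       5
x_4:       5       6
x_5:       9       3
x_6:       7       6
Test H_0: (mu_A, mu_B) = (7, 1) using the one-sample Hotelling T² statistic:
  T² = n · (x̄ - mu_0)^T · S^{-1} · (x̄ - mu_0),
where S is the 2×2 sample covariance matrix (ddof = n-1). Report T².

Step 1 — sample mean vector:
  mean(A) = (8 + 9 + 4 + 5 + 9 + 7) / 6 = 42/6 = 7
  mean(B) = (9 + 8 + 5 + 6 + 3 + 6) / 6 = 37/6 = 6.1667
  x̄ = (7, 6.1667),  deviation x̄ - mu_0 = (7, 6.1667) - (7, 1) = (0, 5.1667).

Step 2 — sample covariance matrix, S[i,j] = (1/(n-1)) · Σ_k (x_{k,i} - mean_i) · (x_{k,j} - mean_j), divisor n-1 = 5:
  S[A,A] = ((1)·(1) + (2)·(2) + (-3)·(-3) + (-2)·(-2) + (2)·(2) + (0)·(0)) / 5 = 22/5 = 4.4
  S[A,B] = ((1)·(2.8333) + (2)·(1.8333) + (-3)·(-1.1667) + (-2)·(-0.1667) + (2)·(-3.1667) + (0)·(-0.1667)) / 5 = 4/5 = 0.8
  S[B,B] = ((2.8333)·(2.8333) + (1.8333)·(1.8333) + (-1.1667)·(-1.1667) + (-0.1667)·(-0.1667) + (-3.1667)·(-3.1667) + (-0.1667)·(-0.1667)) / 5 = 22.8333/5 = 4.5667
  S = [[4.4, 0.8],
 [0.8, 4.5667]].

Step 3 — invert S. det(S) = 4.4·4.5667 - (0.8)² = 19.4533.
  S^{-1} = (1/det) · [[d, -b], [-b, a]] = [[0.2347, -0.0411],
 [-0.0411, 0.2262]].

Step 4 — quadratic form (x̄ - mu_0)^T · S^{-1} · (x̄ - mu_0):
  S^{-1} · (x̄ - mu_0) = (-0.2125, 1.1686),
  (x̄ - mu_0)^T · [...] = (0)·(-0.2125) + (5.1667)·(1.1686) = 6.0378.

Step 5 — scale by n: T² = 6 · 6.0378 = 36.2269.

T² ≈ 36.2269


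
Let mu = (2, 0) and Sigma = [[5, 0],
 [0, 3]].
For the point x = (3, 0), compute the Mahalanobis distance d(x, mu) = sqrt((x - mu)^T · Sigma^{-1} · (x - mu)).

Step 1 — centre the observation: (x - mu) = (1, 0).

Step 2 — invert Sigma. det(Sigma) = 5·3 - (0)² = 15.
  Sigma^{-1} = (1/det) · [[d, -b], [-b, a]] = [[0.2, 0],
 [0, 0.3333]].

Step 3 — form the quadratic (x - mu)^T · Sigma^{-1} · (x - mu):
  Sigma^{-1} · (x - mu) = (0.2, 0).
  (x - mu)^T · [Sigma^{-1} · (x - mu)] = (1)·(0.2) + (0)·(0) = 0.2.

Step 4 — take square root: d = √(0.2) ≈ 0.4472.

d(x, mu) = √(0.2) ≈ 0.4472


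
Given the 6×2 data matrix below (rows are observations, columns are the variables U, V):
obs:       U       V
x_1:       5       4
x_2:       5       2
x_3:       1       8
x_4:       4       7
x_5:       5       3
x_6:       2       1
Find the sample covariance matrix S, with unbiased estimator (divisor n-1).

Step 1 — column means:
  mean(U) = (5 + 5 + 1 + 4 + 5 + 2) / 6 = 22/6 = 3.6667
  mean(V) = (4 + 2 + 8 + 7 + 3 + 1) / 6 = 25/6 = 4.1667

Step 2 — sample covariance S[i,j] = (1/(n-1)) · Σ_k (x_{k,i} - mean_i) · (x_{k,j} - mean_j), with n-1 = 5.
  S[U,U] = ((1.3333)·(1.3333) + (1.3333)·(1.3333) + (-2.6667)·(-2.6667) + (0.3333)·(0.3333) + (1.3333)·(1.3333) + (-1.6667)·(-1.6667)) / 5 = 15.3333/5 = 3.0667
  S[U,V] = ((1.3333)·(-0.1667) + (1.3333)·(-2.1667) + (-2.6667)·(3.8333) + (0.3333)·(2.8333) + (1.3333)·(-1.1667) + (-1.6667)·(-3.1667)) / 5 = -8.6667/5 = -1.7333
  S[V,V] = ((-0.1667)·(-0.1667) + (-2.1667)·(-2.1667) + (3.8333)·(3.8333) + (2.8333)·(2.8333) + (-1.1667)·(-1.1667) + (-3.1667)·(-3.1667)) / 5 = 38.8333/5 = 7.7667

S is symmetric (S[j,i] = S[i,j]). Assembling:

S = [[3.0667, -1.7333],
 [-1.7333, 7.7667]]


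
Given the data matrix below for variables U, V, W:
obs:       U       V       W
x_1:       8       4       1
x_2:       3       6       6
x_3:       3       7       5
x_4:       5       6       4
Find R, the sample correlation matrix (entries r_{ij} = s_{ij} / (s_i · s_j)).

Step 1 — column means:
  mean(U) = (8 + 3 + 3 + 5) / 4 = 19/4 = 4.75
  mean(V) = (4 + 6 + 7 + 6) / 4 = 23/4 = 5.75
  mean(W) = (1 + 6 + 5 + 4) / 4 = 16/4 = 4

Step 2 — sample variances and covariances s[i,j] = (1/(n-1)) · Σ_k (x_{k,i} - mean_i) · (x_{k,j} - mean_j), with n-1 = 3:
  s[U,U] = ((3.25)·(3.25) + (-1.75)·(-1.75) + (-1.75)·(-1.75) + (0.25)·(0.25)) / 3 = 16.75/3 = 5.5833
  s[U,V] = ((3.25)·(-1.75) + (-1.75)·(0.25) + (-1.75)·(1.25) + (0.25)·(0.25)) / 3 = -8.25/3 = -2.75
  s[U,W] = ((3.25)·(-3) + (-1.75)·(2) + (-1.75)·(1) + (0.25)·(0)) / 3 = -15/3 = -5
  s[V,V] = ((-1.75)·(-1.75) + (0.25)·(0.25) + (1.25)·(1.25) + (0.25)·(0.25)) / 3 = 4.75/3 = 1.5833
  s[V,W] = ((-1.75)·(-3) + (0.25)·(2) + (1.25)·(1) + (0.25)·(0)) / 3 = 7/3 = 2.3333
  s[W,W] = ((-3)·(-3) + (2)·(2) + (1)·(1) + (0)·(0)) / 3 = 14/3 = 4.6667
  Sample standard deviations s_i = √(s[i,i]):
  s(U) = √(5.5833) = 2.3629
  s(V) = √(1.5833) = 1.2583
  s(W) = √(4.6667) = 2.1602

Step 3 — r_{ij} = s_{ij} / (s_i · s_j):
  r[U,U] = 1 (diagonal).
  r[U,V] = -2.75 / (2.3629 · 1.2583) = -2.75 / 2.9733 = -0.9249
  r[U,W] = -5 / (2.3629 · 2.1602) = -5 / 5.1045 = -0.9795
  r[V,V] = 1 (diagonal).
  r[V,W] = 2.3333 / (1.2583 · 2.1602) = 2.3333 / 2.7183 = 0.8584
  r[W,W] = 1 (diagonal).

R is symmetric with unit diagonal. Assembling:

R = [[1, -0.9249, -0.9795],
 [-0.9249, 1, 0.8584],
 [-0.9795, 0.8584, 1]]


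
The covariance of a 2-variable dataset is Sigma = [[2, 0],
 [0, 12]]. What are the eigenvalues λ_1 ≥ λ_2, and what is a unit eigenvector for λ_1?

Step 1 — characteristic polynomial of 2×2 Sigma:
  det(Sigma - λI) = λ² - trace · λ + det = 0.
  trace = 2 + 12 = 14, det = 2·12 - (0)² = 24.
Step 2 — discriminant:
  Δ = trace² - 4·det = 196 - 96 = 100.
Step 3 — eigenvalues:
  λ = (trace ± √Δ)/2 = (14 ± 10)/2,
  λ_1 = 12,  λ_2 = 2.

Step 4 — unit eigenvector for λ_1: Sigma is diagonal, so its eigenvectors are the coordinate axes. λ_1 = 12 is the diagonal entry on the second coordinate axis, hence
  v_1 = (0, 1) (||v_1|| = 1).

λ_1 = 12,  λ_2 = 2;  v_1 ≈ (0, 1)


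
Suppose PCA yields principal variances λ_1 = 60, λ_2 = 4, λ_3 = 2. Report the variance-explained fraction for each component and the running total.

Step 1 — total variance = trace(Sigma) = Σ λ_i = 60 + 4 + 2 = 66.

Step 2 — fraction explained by component i = λ_i / Σ λ:
  PC1: 60/66 = 0.9091
  PC2: 4/66 = 0.0606
  PC3: 2/66 = 0.0303

Step 3 — cumulative fraction after k components = (λ_1 + ... + λ_k) / Σ λ:
  k = 1: 60/66 = 0.9091
  k = 2: (60 + 4)/66 = 64/66 = 0.9697
  k = 3: (60 + 4 + 2)/66 = 66/66 = 1

Summary (fraction, with percent):

explained: PC1 0.9091 (90.91%), PC2 0.0606 (6.06%), PC3 0.0303 (3.03%);  cumulative: 0.9091, 0.9697, 1


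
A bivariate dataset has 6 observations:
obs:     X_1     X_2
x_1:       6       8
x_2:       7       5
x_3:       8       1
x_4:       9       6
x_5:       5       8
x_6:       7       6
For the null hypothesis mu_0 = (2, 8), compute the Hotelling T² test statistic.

Step 1 — sample mean vector:
  mean(X_1) = (6 + 7 + 8 + 9 + 5 + 7) / 6 = 42/6 = 7
  mean(X_2) = (8 + 5 + 1 + 6 + 8 + 6) / 6 = 34/6 = 5.6667
  x̄ = (7, 5.6667),  deviation x̄ - mu_0 = (7, 5.6667) - (2, 8) = (5, -2.3333).

Step 2 — sample covariance matrix, S[i,j] = (1/(n-1)) · Σ_k (x_{k,i} - mean_i) · (x_{k,j} - mean_j), divisor n-1 = 5:
  S[X_1,X_1] = ((-1)·(-1) + (0)·(0) + (1)·(1) + (2)·(2) + (-2)·(-2) + (0)·(0)) / 5 = 10/5 = 2
  S[X_1,X_2] = ((-1)·(2.3333) + (0)·(-0.6667) + (1)·(-4.6667) + (2)·(0.3333) + (-2)·(2.3333) + (0)·(0.3333)) / 5 = -11/5 = -2.2
  S[X_2,X_2] = ((2.3333)·(2.3333) + (-0.6667)·(-0.6667) + (-4.6667)·(-4.6667) + (0.3333)·(0.3333) + (2.3333)·(2.3333) + (0.3333)·(0.3333)) / 5 = 33.3333/5 = 6.6667
  S = [[2, -2.2],
 [-2.2, 6.6667]].

Step 3 — invert S. det(S) = 2·6.6667 - (-2.2)² = 8.4933.
  S^{-1} = (1/det) · [[d, -b], [-b, a]] = [[0.7849, 0.259],
 [0.259, 0.2355]].

Step 4 — quadratic form (x̄ - mu_0)^T · S^{-1} · (x̄ - mu_0):
  S^{-1} · (x̄ - mu_0) = (3.3203, 0.7457),
  (x̄ - mu_0)^T · [...] = (5)·(3.3203) + (-2.3333)·(0.7457) = 14.8613.

Step 5 — scale by n: T² = 6 · 14.8613 = 89.168.

T² ≈ 89.168


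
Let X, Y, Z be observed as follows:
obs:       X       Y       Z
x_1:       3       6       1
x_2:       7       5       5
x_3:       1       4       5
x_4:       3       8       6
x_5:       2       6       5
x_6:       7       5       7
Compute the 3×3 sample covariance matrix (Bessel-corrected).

Step 1 — column means:
  mean(X) = (3 + 7 + 1 + 3 + 2 + 7) / 6 = 23/6 = 3.8333
  mean(Y) = (6 + 5 + 4 + 8 + 6 + 5) / 6 = 34/6 = 5.6667
  mean(Z) = (1 + 5 + 5 + 6 + 5 + 7) / 6 = 29/6 = 4.8333

Step 2 — sample covariance S[i,j] = (1/(n-1)) · Σ_k (x_{k,i} - mean_i) · (x_{k,j} - mean_j), with n-1 = 5.
  S[X,X] = ((-0.8333)·(-0.8333) + (3.1667)·(3.1667) + (-2.8333)·(-2.8333) + (-0.8333)·(-0.8333) + (-1.8333)·(-1.8333) + (3.1667)·(3.1667)) / 5 = 32.8333/5 = 6.5667
  S[X,Y] = ((-0.8333)·(0.3333) + (3.1667)·(-0.6667) + (-2.8333)·(-1.6667) + (-0.8333)·(2.3333) + (-1.8333)·(0.3333) + (3.1667)·(-0.6667)) / 5 = -2.3333/5 = -0.4667
  S[X,Z] = ((-0.8333)·(-3.8333) + (3.1667)·(0.1667) + (-2.8333)·(0.1667) + (-0.8333)·(1.1667) + (-1.8333)·(0.1667) + (3.1667)·(2.1667)) / 5 = 8.8333/5 = 1.7667
  S[Y,Y] = ((0.3333)·(0.3333) + (-0.6667)·(-0.6667) + (-1.6667)·(-1.6667) + (2.3333)·(2.3333) + (0.3333)·(0.3333) + (-0.6667)·(-0.6667)) / 5 = 9.3333/5 = 1.8667
  S[Y,Z] = ((0.3333)·(-3.8333) + (-0.6667)·(0.1667) + (-1.6667)·(0.1667) + (2.3333)·(1.1667) + (0.3333)·(0.1667) + (-0.6667)·(2.1667)) / 5 = -0.3333/5 = -0.0667
  S[Z,Z] = ((-3.8333)·(-3.8333) + (0.1667)·(0.1667) + (0.1667)·(0.1667) + (1.1667)·(1.1667) + (0.1667)·(0.1667) + (2.1667)·(2.1667)) / 5 = 20.8333/5 = 4.1667

S is symmetric (S[j,i] = S[i,j]). Assembling:

S = [[6.5667, -0.4667, 1.7667],
 [-0.4667, 1.8667, -0.0667],
 [1.7667, -0.0667, 4.1667]]


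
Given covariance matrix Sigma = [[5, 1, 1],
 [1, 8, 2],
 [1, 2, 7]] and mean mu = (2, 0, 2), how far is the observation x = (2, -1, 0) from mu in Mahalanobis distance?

Step 1 — centre the observation: (x - mu) = (0, -1, -2).

Step 2 — invert Sigma (cofactor / det for 3×3, or solve directly):
  Sigma^{-1} = [[0.2088, -0.0201, -0.0241],
 [-0.0201, 0.1365, -0.0361],
 [-0.0241, -0.0361, 0.1566]].

Step 3 — form the quadratic (x - mu)^T · Sigma^{-1} · (x - mu):
  Sigma^{-1} · (x - mu) = (0.0683, -0.0643, -0.2771).
  (x - mu)^T · [Sigma^{-1} · (x - mu)] = (0)·(0.0683) + (-1)·(-0.0643) + (-2)·(-0.2771) = 0.6185.

Step 4 — take square root: d = √(0.6185) ≈ 0.7864.

d(x, mu) = √(0.6185) ≈ 0.7864


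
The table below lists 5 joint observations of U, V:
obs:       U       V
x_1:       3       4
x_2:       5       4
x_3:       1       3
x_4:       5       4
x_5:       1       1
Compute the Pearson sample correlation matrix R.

Step 1 — column means:
  mean(U) = (3 + 5 + 1 + 5 + 1) / 5 = 15/5 = 3
  mean(V) = (4 + 4 + 3 + 4 + 1) / 5 = 16/5 = 3.2

Step 2 — sample variances and covariances s[i,j] = (1/(n-1)) · Σ_k (x_{k,i} - mean_i) · (x_{k,j} - mean_j), with n-1 = 4:
  s[U,U] = ((0)·(0) + (2)·(2) + (-2)·(-2) + (2)·(2) + (-2)·(-2)) / 4 = 16/4 = 4
  s[U,V] = ((0)·(0.8) + (2)·(0.8) + (-2)·(-0.2) + (2)·(0.8) + (-2)·(-2.2)) / 4 = 8/4 = 2
  s[V,V] = ((0.8)·(0.8) + (0.8)·(0.8) + (-0.2)·(-0.2) + (0.8)·(0.8) + (-2.2)·(-2.2)) / 4 = 6.8/4 = 1.7
  Sample standard deviations s_i = √(s[i,i]):
  s(U) = √(4) = 2
  s(V) = √(1.7) = 1.3038

Step 3 — r_{ij} = s_{ij} / (s_i · s_j):
  r[U,U] = 1 (diagonal).
  r[U,V] = 2 / (2 · 1.3038) = 2 / 2.6077 = 0.767
  r[V,V] = 1 (diagonal).

R is symmetric with unit diagonal. Assembling:

R = [[1, 0.767],
 [0.767, 1]]


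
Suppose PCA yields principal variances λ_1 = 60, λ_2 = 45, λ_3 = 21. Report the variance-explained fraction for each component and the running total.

Step 1 — total variance = trace(Sigma) = Σ λ_i = 60 + 45 + 21 = 126.

Step 2 — fraction explained by component i = λ_i / Σ λ:
  PC1: 60/126 = 0.4762
  PC2: 45/126 = 0.3571
  PC3: 21/126 = 0.1667

Step 3 — cumulative fraction after k components = (λ_1 + ... + λ_k) / Σ λ:
  k = 1: 60/126 = 0.4762
  k = 2: (60 + 45)/126 = 105/126 = 0.8333
  k = 3: (60 + 45 + 21)/126 = 126/126 = 1

Summary (fraction, with percent):

explained: PC1 0.4762 (47.62%), PC2 0.3571 (35.71%), PC3 0.1667 (16.67%);  cumulative: 0.4762, 0.8333, 1


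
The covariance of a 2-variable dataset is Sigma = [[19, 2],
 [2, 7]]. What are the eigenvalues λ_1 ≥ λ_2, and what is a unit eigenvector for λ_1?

Step 1 — characteristic polynomial of 2×2 Sigma:
  det(Sigma - λI) = λ² - trace · λ + det = 0.
  trace = 19 + 7 = 26, det = 19·7 - (2)² = 129.
Step 2 — discriminant:
  Δ = trace² - 4·det = 676 - 516 = 160.
Step 3 — eigenvalues:
  λ = (trace ± √Δ)/2 = (26 ± 12.6491)/2,
  λ_1 = 19.3246,  λ_2 = 6.6754.

Step 4 — unit eigenvector for λ_1: solve (Sigma - λ_1 I)v = 0. First row:
  (19 - 19.3246)·v_x + (2)·v_y = 0, i.e. (-0.3246)·v_x + (2)·v_y = 0,
  so v ∝ (b, λ_1 - a) = (2, 0.3246) = u.
  ||u|| = √((2)² + (0.3246)²) = √(4.1053) ≈ 2.0262,
  v_1 = u/||u|| ≈ (0.9871, 0.1602) (||v_1|| = 1).

λ_1 = 19.3246,  λ_2 = 6.6754;  v_1 ≈ (0.9871, 0.1602)


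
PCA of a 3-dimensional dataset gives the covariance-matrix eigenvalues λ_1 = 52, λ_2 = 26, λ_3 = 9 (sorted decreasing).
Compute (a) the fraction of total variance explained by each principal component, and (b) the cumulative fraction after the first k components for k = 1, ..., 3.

Step 1 — total variance = trace(Sigma) = Σ λ_i = 52 + 26 + 9 = 87.

Step 2 — fraction explained by component i = λ_i / Σ λ:
  PC1: 52/87 = 0.5977
  PC2: 26/87 = 0.2989
  PC3: 9/87 = 0.1034

Step 3 — cumulative fraction after k components = (λ_1 + ... + λ_k) / Σ λ:
  k = 1: 52/87 = 0.5977
  k = 2: (52 + 26)/87 = 78/87 = 0.8966
  k = 3: (52 + 26 + 9)/87 = 87/87 = 1

Summary (fraction, with percent):

explained: PC1 0.5977 (59.77%), PC2 0.2989 (29.89%), PC3 0.1034 (10.34%);  cumulative: 0.5977, 0.8966, 1


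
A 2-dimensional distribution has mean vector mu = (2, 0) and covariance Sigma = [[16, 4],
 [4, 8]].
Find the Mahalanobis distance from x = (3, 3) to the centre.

Step 1 — centre the observation: (x - mu) = (1, 3).

Step 2 — invert Sigma. det(Sigma) = 16·8 - (4)² = 112.
  Sigma^{-1} = (1/det) · [[d, -b], [-b, a]] = [[0.0714, -0.0357],
 [-0.0357, 0.1429]].

Step 3 — form the quadratic (x - mu)^T · Sigma^{-1} · (x - mu):
  Sigma^{-1} · (x - mu) = (-0.0357, 0.3929).
  (x - mu)^T · [Sigma^{-1} · (x - mu)] = (1)·(-0.0357) + (3)·(0.3929) = 1.1429.

Step 4 — take square root: d = √(1.1429) ≈ 1.069.

d(x, mu) = √(1.1429) ≈ 1.069


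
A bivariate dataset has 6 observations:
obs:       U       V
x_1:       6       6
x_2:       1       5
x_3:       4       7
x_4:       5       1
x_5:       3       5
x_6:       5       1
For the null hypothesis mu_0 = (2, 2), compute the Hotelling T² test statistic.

Step 1 — sample mean vector:
  mean(U) = (6 + 1 + 4 + 5 + 3 + 5) / 6 = 24/6 = 4
  mean(V) = (6 + 5 + 7 + 1 + 5 + 1) / 6 = 25/6 = 4.1667
  x̄ = (4, 4.1667),  deviation x̄ - mu_0 = (4, 4.1667) - (2, 2) = (2, 2.1667).

Step 2 — sample covariance matrix, S[i,j] = (1/(n-1)) · Σ_k (x_{k,i} - mean_i) · (x_{k,j} - mean_j), divisor n-1 = 5:
  S[U,U] = ((2)·(2) + (-3)·(-3) + (0)·(0) + (1)·(1) + (-1)·(-1) + (1)·(1)) / 5 = 16/5 = 3.2
  S[U,V] = ((2)·(1.8333) + (-3)·(0.8333) + (0)·(2.8333) + (1)·(-3.1667) + (-1)·(0.8333) + (1)·(-3.1667)) / 5 = -6/5 = -1.2
  S[V,V] = ((1.8333)·(1.8333) + (0.8333)·(0.8333) + (2.8333)·(2.8333) + (-3.1667)·(-3.1667) + (0.8333)·(0.8333) + (-3.1667)·(-3.1667)) / 5 = 32.8333/5 = 6.5667
  S = [[3.2, -1.2],
 [-1.2, 6.5667]].

Step 3 — invert S. det(S) = 3.2·6.5667 - (-1.2)² = 19.5733.
  S^{-1} = (1/det) · [[d, -b], [-b, a]] = [[0.3355, 0.0613],
 [0.0613, 0.1635]].

Step 4 — quadratic form (x̄ - mu_0)^T · S^{-1} · (x̄ - mu_0):
  S^{-1} · (x̄ - mu_0) = (0.8038, 0.4768),
  (x̄ - mu_0)^T · [...] = (2)·(0.8038) + (2.1667)·(0.4768) = 2.6408.

Step 5 — scale by n: T² = 6 · 2.6408 = 15.8447.

T² ≈ 15.8447


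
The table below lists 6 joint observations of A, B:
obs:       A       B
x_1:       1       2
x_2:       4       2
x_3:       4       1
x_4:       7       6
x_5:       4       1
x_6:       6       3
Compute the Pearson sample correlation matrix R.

Step 1 — column means:
  mean(A) = (1 + 4 + 4 + 7 + 4 + 6) / 6 = 26/6 = 4.3333
  mean(B) = (2 + 2 + 1 + 6 + 1 + 3) / 6 = 15/6 = 2.5

Step 2 — sample variances and covariances s[i,j] = (1/(n-1)) · Σ_k (x_{k,i} - mean_i) · (x_{k,j} - mean_j), with n-1 = 5:
  s[A,A] = ((-3.3333)·(-3.3333) + (-0.3333)·(-0.3333) + (-0.3333)·(-0.3333) + (2.6667)·(2.6667) + (-0.3333)·(-0.3333) + (1.6667)·(1.6667)) / 5 = 21.3333/5 = 4.2667
  s[A,B] = ((-3.3333)·(-0.5) + (-0.3333)·(-0.5) + (-0.3333)·(-1.5) + (2.6667)·(3.5) + (-0.3333)·(-1.5) + (1.6667)·(0.5)) / 5 = 13/5 = 2.6
  s[B,B] = ((-0.5)·(-0.5) + (-0.5)·(-0.5) + (-1.5)·(-1.5) + (3.5)·(3.5) + (-1.5)·(-1.5) + (0.5)·(0.5)) / 5 = 17.5/5 = 3.5
  Sample standard deviations s_i = √(s[i,i]):
  s(A) = √(4.2667) = 2.0656
  s(B) = √(3.5) = 1.8708

Step 3 — r_{ij} = s_{ij} / (s_i · s_j):
  r[A,A] = 1 (diagonal).
  r[A,B] = 2.6 / (2.0656 · 1.8708) = 2.6 / 3.8644 = 0.6728
  r[B,B] = 1 (diagonal).

R is symmetric with unit diagonal. Assembling:

R = [[1, 0.6728],
 [0.6728, 1]]


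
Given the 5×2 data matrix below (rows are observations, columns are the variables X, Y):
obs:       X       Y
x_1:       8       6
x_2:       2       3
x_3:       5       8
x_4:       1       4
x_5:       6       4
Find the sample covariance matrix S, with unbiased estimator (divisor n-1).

Step 1 — column means:
  mean(X) = (8 + 2 + 5 + 1 + 6) / 5 = 22/5 = 4.4
  mean(Y) = (6 + 3 + 8 + 4 + 4) / 5 = 25/5 = 5

Step 2 — sample covariance S[i,j] = (1/(n-1)) · Σ_k (x_{k,i} - mean_i) · (x_{k,j} - mean_j), with n-1 = 4.
  S[X,X] = ((3.6)·(3.6) + (-2.4)·(-2.4) + (0.6)·(0.6) + (-3.4)·(-3.4) + (1.6)·(1.6)) / 4 = 33.2/4 = 8.3
  S[X,Y] = ((3.6)·(1) + (-2.4)·(-2) + (0.6)·(3) + (-3.4)·(-1) + (1.6)·(-1)) / 4 = 12/4 = 3
  S[Y,Y] = ((1)·(1) + (-2)·(-2) + (3)·(3) + (-1)·(-1) + (-1)·(-1)) / 4 = 16/4 = 4

S is symmetric (S[j,i] = S[i,j]). Assembling:

S = [[8.3, 3],
 [3, 4]]


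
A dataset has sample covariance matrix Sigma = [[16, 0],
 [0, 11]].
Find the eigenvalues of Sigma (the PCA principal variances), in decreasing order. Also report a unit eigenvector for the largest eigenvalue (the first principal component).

Step 1 — characteristic polynomial of 2×2 Sigma:
  det(Sigma - λI) = λ² - trace · λ + det = 0.
  trace = 16 + 11 = 27, det = 16·11 - (0)² = 176.
Step 2 — discriminant:
  Δ = trace² - 4·det = 729 - 704 = 25.
Step 3 — eigenvalues:
  λ = (trace ± √Δ)/2 = (27 ± 5)/2,
  λ_1 = 16,  λ_2 = 11.

Step 4 — unit eigenvector for λ_1: Sigma is diagonal, so its eigenvectors are the coordinate axes. λ_1 = 16 is the diagonal entry on the first coordinate axis, hence
  v_1 = (1, 0) (||v_1|| = 1).

λ_1 = 16,  λ_2 = 11;  v_1 ≈ (1, 0)


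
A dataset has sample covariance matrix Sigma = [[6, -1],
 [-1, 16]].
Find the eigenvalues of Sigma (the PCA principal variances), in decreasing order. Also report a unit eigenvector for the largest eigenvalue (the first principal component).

Step 1 — characteristic polynomial of 2×2 Sigma:
  det(Sigma - λI) = λ² - trace · λ + det = 0.
  trace = 6 + 16 = 22, det = 6·16 - (-1)² = 95.
Step 2 — discriminant:
  Δ = trace² - 4·det = 484 - 380 = 104.
Step 3 — eigenvalues:
  λ = (trace ± √Δ)/2 = (22 ± 10.198)/2,
  λ_1 = 16.099,  λ_2 = 5.901.

Step 4 — unit eigenvector for λ_1: solve (Sigma - λ_1 I)v = 0. First row:
  (6 - 16.099)·v_x + (-1)·v_y = 0, i.e. (-10.099)·v_x + (-1)·v_y = 0,
  so v ∝ (b, λ_1 - a) = (-1, 10.099); multiply by -1 so the first entry is positive: u = (1, -10.099).
  ||u|| = √((1)² + (-10.099)²) = √(102.9902) ≈ 10.1484,
  v_1 = u/||u|| ≈ (0.0985, -0.9951) (||v_1|| = 1).

λ_1 = 16.099,  λ_2 = 5.901;  v_1 ≈ (0.0985, -0.9951)


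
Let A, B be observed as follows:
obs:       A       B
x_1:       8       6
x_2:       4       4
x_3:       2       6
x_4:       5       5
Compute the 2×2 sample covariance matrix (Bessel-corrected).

Step 1 — column means:
  mean(A) = (8 + 4 + 2 + 5) / 4 = 19/4 = 4.75
  mean(B) = (6 + 4 + 6 + 5) / 4 = 21/4 = 5.25

Step 2 — sample covariance S[i,j] = (1/(n-1)) · Σ_k (x_{k,i} - mean_i) · (x_{k,j} - mean_j), with n-1 = 3.
  S[A,A] = ((3.25)·(3.25) + (-0.75)·(-0.75) + (-2.75)·(-2.75) + (0.25)·(0.25)) / 3 = 18.75/3 = 6.25
  S[A,B] = ((3.25)·(0.75) + (-0.75)·(-1.25) + (-2.75)·(0.75) + (0.25)·(-0.25)) / 3 = 1.25/3 = 0.4167
  S[B,B] = ((0.75)·(0.75) + (-1.25)·(-1.25) + (0.75)·(0.75) + (-0.25)·(-0.25)) / 3 = 2.75/3 = 0.9167

S is symmetric (S[j,i] = S[i,j]). Assembling:

S = [[6.25, 0.4167],
 [0.4167, 0.9167]]


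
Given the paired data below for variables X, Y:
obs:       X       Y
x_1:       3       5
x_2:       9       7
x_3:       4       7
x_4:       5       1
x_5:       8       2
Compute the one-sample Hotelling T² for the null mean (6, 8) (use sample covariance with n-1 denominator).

Step 1 — sample mean vector:
  mean(X) = (3 + 9 + 4 + 5 + 8) / 5 = 29/5 = 5.8
  mean(Y) = (5 + 7 + 7 + 1 + 2) / 5 = 22/5 = 4.4
  x̄ = (5.8, 4.4),  deviation x̄ - mu_0 = (5.8, 4.4) - (6, 8) = (-0.2, -3.6).

Step 2 — sample covariance matrix, S[i,j] = (1/(n-1)) · Σ_k (x_{k,i} - mean_i) · (x_{k,j} - mean_j), divisor n-1 = 4:
  S[X,X] = ((-2.8)·(-2.8) + (3.2)·(3.2) + (-1.8)·(-1.8) + (-0.8)·(-0.8) + (2.2)·(2.2)) / 4 = 26.8/4 = 6.7
  S[X,Y] = ((-2.8)·(0.6) + (3.2)·(2.6) + (-1.8)·(2.6) + (-0.8)·(-3.4) + (2.2)·(-2.4)) / 4 = -0.6/4 = -0.15
  S[Y,Y] = ((0.6)·(0.6) + (2.6)·(2.6) + (2.6)·(2.6) + (-3.4)·(-3.4) + (-2.4)·(-2.4)) / 4 = 31.2/4 = 7.8
  S = [[6.7, -0.15],
 [-0.15, 7.8]].

Step 3 — invert S. det(S) = 6.7·7.8 - (-0.15)² = 52.2375.
  S^{-1} = (1/det) · [[d, -b], [-b, a]] = [[0.1493, 0.0029],
 [0.0029, 0.1283]].

Step 4 — quadratic form (x̄ - mu_0)^T · S^{-1} · (x̄ - mu_0):
  S^{-1} · (x̄ - mu_0) = (-0.0402, -0.4623),
  (x̄ - mu_0)^T · [...] = (-0.2)·(-0.0402) + (-3.6)·(-0.4623) = 1.6724.

Step 5 — scale by n: T² = 5 · 1.6724 = 8.3618.

T² ≈ 8.3618


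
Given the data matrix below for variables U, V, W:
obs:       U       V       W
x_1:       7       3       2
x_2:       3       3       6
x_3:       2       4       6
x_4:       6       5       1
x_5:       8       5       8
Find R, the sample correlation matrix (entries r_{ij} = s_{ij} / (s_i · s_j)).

Step 1 — column means:
  mean(U) = (7 + 3 + 2 + 6 + 8) / 5 = 26/5 = 5.2
  mean(V) = (3 + 3 + 4 + 5 + 5) / 5 = 20/5 = 4
  mean(W) = (2 + 6 + 6 + 1 + 8) / 5 = 23/5 = 4.6

Step 2 — sample variances and covariances s[i,j] = (1/(n-1)) · Σ_k (x_{k,i} - mean_i) · (x_{k,j} - mean_j), with n-1 = 4:
  s[U,U] = ((1.8)·(1.8) + (-2.2)·(-2.2) + (-3.2)·(-3.2) + (0.8)·(0.8) + (2.8)·(2.8)) / 4 = 26.8/4 = 6.7
  s[U,V] = ((1.8)·(-1) + (-2.2)·(-1) + (-3.2)·(0) + (0.8)·(1) + (2.8)·(1)) / 4 = 4/4 = 1
  s[U,W] = ((1.8)·(-2.6) + (-2.2)·(1.4) + (-3.2)·(1.4) + (0.8)·(-3.6) + (2.8)·(3.4)) / 4 = -5.6/4 = -1.4
  s[V,V] = ((-1)·(-1) + (-1)·(-1) + (0)·(0) + (1)·(1) + (1)·(1)) / 4 = 4/4 = 1
  s[V,W] = ((-1)·(-2.6) + (-1)·(1.4) + (0)·(1.4) + (1)·(-3.6) + (1)·(3.4)) / 4 = 1/4 = 0.25
  s[W,W] = ((-2.6)·(-2.6) + (1.4)·(1.4) + (1.4)·(1.4) + (-3.6)·(-3.6) + (3.4)·(3.4)) / 4 = 35.2/4 = 8.8
  Sample standard deviations s_i = √(s[i,i]):
  s(U) = √(6.7) = 2.5884
  s(V) = √(1) = 1
  s(W) = √(8.8) = 2.9665

Step 3 — r_{ij} = s_{ij} / (s_i · s_j):
  r[U,U] = 1 (diagonal).
  r[U,V] = 1 / (2.5884 · 1) = 1 / 2.5884 = 0.3863
  r[U,W] = -1.4 / (2.5884 · 2.9665) = -1.4 / 7.6785 = -0.1823
  r[V,V] = 1 (diagonal).
  r[V,W] = 0.25 / (1 · 2.9665) = 0.25 / 2.9665 = 0.0843
  r[W,W] = 1 (diagonal).

R is symmetric with unit diagonal. Assembling:

R = [[1, 0.3863, -0.1823],
 [0.3863, 1, 0.0843],
 [-0.1823, 0.0843, 1]]


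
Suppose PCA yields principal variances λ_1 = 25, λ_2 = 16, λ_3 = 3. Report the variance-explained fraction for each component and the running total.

Step 1 — total variance = trace(Sigma) = Σ λ_i = 25 + 16 + 3 = 44.

Step 2 — fraction explained by component i = λ_i / Σ λ:
  PC1: 25/44 = 0.5682
  PC2: 16/44 = 0.3636
  PC3: 3/44 = 0.0682

Step 3 — cumulative fraction after k components = (λ_1 + ... + λ_k) / Σ λ:
  k = 1: 25/44 = 0.5682
  k = 2: (25 + 16)/44 = 41/44 = 0.9318
  k = 3: (25 + 16 + 3)/44 = 44/44 = 1

Summary (fraction, with percent):

explained: PC1 0.5682 (56.82%), PC2 0.3636 (36.36%), PC3 0.0682 (6.82%);  cumulative: 0.5682, 0.9318, 1


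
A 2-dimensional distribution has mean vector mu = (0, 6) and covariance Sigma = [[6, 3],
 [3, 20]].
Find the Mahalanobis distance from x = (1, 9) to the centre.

Step 1 — centre the observation: (x - mu) = (1, 3).

Step 2 — invert Sigma. det(Sigma) = 6·20 - (3)² = 111.
  Sigma^{-1} = (1/det) · [[d, -b], [-b, a]] = [[0.1802, -0.027],
 [-0.027, 0.0541]].

Step 3 — form the quadratic (x - mu)^T · Sigma^{-1} · (x - mu):
  Sigma^{-1} · (x - mu) = (0.0991, 0.1351).
  (x - mu)^T · [Sigma^{-1} · (x - mu)] = (1)·(0.0991) + (3)·(0.1351) = 0.5045.

Step 4 — take square root: d = √(0.5045) ≈ 0.7103.

d(x, mu) = √(0.5045) ≈ 0.7103


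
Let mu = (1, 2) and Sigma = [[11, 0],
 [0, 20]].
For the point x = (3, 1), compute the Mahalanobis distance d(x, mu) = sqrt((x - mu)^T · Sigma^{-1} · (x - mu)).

Step 1 — centre the observation: (x - mu) = (2, -1).

Step 2 — invert Sigma. det(Sigma) = 11·20 - (0)² = 220.
  Sigma^{-1} = (1/det) · [[d, -b], [-b, a]] = [[0.0909, 0],
 [0, 0.05]].

Step 3 — form the quadratic (x - mu)^T · Sigma^{-1} · (x - mu):
  Sigma^{-1} · (x - mu) = (0.1818, -0.05).
  (x - mu)^T · [Sigma^{-1} · (x - mu)] = (2)·(0.1818) + (-1)·(-0.05) = 0.4136.

Step 4 — take square root: d = √(0.4136) ≈ 0.6431.

d(x, mu) = √(0.4136) ≈ 0.6431


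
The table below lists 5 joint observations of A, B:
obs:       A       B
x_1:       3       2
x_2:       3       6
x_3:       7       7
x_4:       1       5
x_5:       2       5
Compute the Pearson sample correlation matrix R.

Step 1 — column means:
  mean(A) = (3 + 3 + 7 + 1 + 2) / 5 = 16/5 = 3.2
  mean(B) = (2 + 6 + 7 + 5 + 5) / 5 = 25/5 = 5

Step 2 — sample variances and covariances s[i,j] = (1/(n-1)) · Σ_k (x_{k,i} - mean_i) · (x_{k,j} - mean_j), with n-1 = 4:
  s[A,A] = ((-0.2)·(-0.2) + (-0.2)·(-0.2) + (3.8)·(3.8) + (-2.2)·(-2.2) + (-1.2)·(-1.2)) / 4 = 20.8/4 = 5.2
  s[A,B] = ((-0.2)·(-3) + (-0.2)·(1) + (3.8)·(2) + (-2.2)·(0) + (-1.2)·(0)) / 4 = 8/4 = 2
  s[B,B] = ((-3)·(-3) + (1)·(1) + (2)·(2) + (0)·(0) + (0)·(0)) / 4 = 14/4 = 3.5
  Sample standard deviations s_i = √(s[i,i]):
  s(A) = √(5.2) = 2.2804
  s(B) = √(3.5) = 1.8708

Step 3 — r_{ij} = s_{ij} / (s_i · s_j):
  r[A,A] = 1 (diagonal).
  r[A,B] = 2 / (2.2804 · 1.8708) = 2 / 4.2661 = 0.4688
  r[B,B] = 1 (diagonal).

R is symmetric with unit diagonal. Assembling:

R = [[1, 0.4688],
 [0.4688, 1]]


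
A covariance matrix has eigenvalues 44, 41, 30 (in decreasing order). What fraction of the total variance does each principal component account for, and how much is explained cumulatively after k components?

Step 1 — total variance = trace(Sigma) = Σ λ_i = 44 + 41 + 30 = 115.

Step 2 — fraction explained by component i = λ_i / Σ λ:
  PC1: 44/115 = 0.3826
  PC2: 41/115 = 0.3565
  PC3: 30/115 = 0.2609

Step 3 — cumulative fraction after k components = (λ_1 + ... + λ_k) / Σ λ:
  k = 1: 44/115 = 0.3826
  k = 2: (44 + 41)/115 = 85/115 = 0.7391
  k = 3: (44 + 41 + 30)/115 = 115/115 = 1

Summary (fraction, with percent):

explained: PC1 0.3826 (38.26%), PC2 0.3565 (35.65%), PC3 0.2609 (26.09%);  cumulative: 0.3826, 0.7391, 1
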